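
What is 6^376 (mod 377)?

6^1 ≡ 6 (mod 377)
6^2 ≡ 6^2 = 36 ≡ 36 (mod 377)
6^4 ≡ 36^2 = 1296 ≡ 165 (mod 377)
6^8 ≡ 165^2 = 27225 ≡ 81 (mod 377)
6^16 ≡ 81^2 = 6561 ≡ 152 (mod 377)
6^32 ≡ 152^2 = 23104 ≡ 107 (mod 377)
6^64 ≡ 107^2 = 11449 ≡ 139 (mod 377)
6^128 ≡ 139^2 = 19321 ≡ 94 (mod 377)
6^256 ≡ 94^2 = 8836 ≡ 165 (mod 377)
376 = 256 + 64 + 32 + 16 + 8 in binary powers of 2.
So 6^376 ≡ 165 · 139 · 107 · 152 · 81 ≡ 373 (mod 377).
Since 373 ≠ 1, base 6 is a Fermat witness: 377 is composite.

373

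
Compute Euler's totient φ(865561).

836640

Factor: 865561 = 71 · 73 · 167.
φ(865561) = (71−1) · (73−1) · (167−1) = 70 · 72 · 166 = 836640.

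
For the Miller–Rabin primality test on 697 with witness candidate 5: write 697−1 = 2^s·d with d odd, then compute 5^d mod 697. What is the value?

61

697 − 1 = 696 = 2^3 · 87, so d = 87.
5^1 ≡ 5 (mod 697)
5^2 ≡ 5^2 = 25 ≡ 25 (mod 697)
5^4 ≡ 25^2 = 625 ≡ 625 (mod 697)
5^8 ≡ 625^2 = 390625 ≡ 305 (mod 697)
5^16 ≡ 305^2 = 93025 ≡ 324 (mod 697)
5^32 ≡ 324^2 = 104976 ≡ 426 (mod 697)
5^64 ≡ 426^2 = 181476 ≡ 256 (mod 697)
87 = 64 + 16 + 4 + 2 + 1 in binary powers of 2.
So 5^87 ≡ 256 · 324 · 625 · 25 · 5 ≡ 61 (mod 697).
Squaring chain: 61 → 236 → 633; never reaches −1, so base 5 is a Miller–Rabin witness that 697 is composite.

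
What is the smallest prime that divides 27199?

59

27199 is odd.
Digit sum 28, not divisible by 3.
Ends in 9: not divisible by 5.
7: 27199 = 7·3885 + 4
11: 27199 = 11·2472 + 7
13: 27199 = 13·2092 + 3
17: 27199 = 17·1599 + 16
19: 27199 = 19·1431 + 10
23: 27199 = 23·1182 + 13
29: 27199 = 29·937 + 26
31: 27199 = 31·877 + 12
37: 27199 = 37·735 + 4
41: 27199 = 41·663 + 16
43: 27199 = 43·632 + 23
47: 27199 = 47·578 + 33
53: 27199 = 53·513 + 10
59: 27199 = 59·461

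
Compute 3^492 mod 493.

3^1 ≡ 3 (mod 493)
3^2 ≡ 3^2 = 9 ≡ 9 (mod 493)
3^4 ≡ 9^2 = 81 ≡ 81 (mod 493)
3^8 ≡ 81^2 = 6561 ≡ 152 (mod 493)
3^16 ≡ 152^2 = 23104 ≡ 426 (mod 493)
3^32 ≡ 426^2 = 181476 ≡ 52 (mod 493)
3^64 ≡ 52^2 = 2704 ≡ 239 (mod 493)
3^128 ≡ 239^2 = 57121 ≡ 426 (mod 493)
3^256 ≡ 426^2 = 181476 ≡ 52 (mod 493)
492 = 256 + 128 + 64 + 32 + 8 + 4 in binary powers of 2.
So 3^492 ≡ 52 · 426 · 239 · 52 · 152 · 81 ≡ 310 (mod 493).
Since 310 ≠ 1, base 3 is a Fermat witness: 493 is composite.

310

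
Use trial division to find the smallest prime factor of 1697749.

1697749 is odd.
Digit sum 43, not divisible by 3.
Ends in 9: not divisible by 5.
7: 1697749 = 7·242535 + 4
11: 1697749 = 11·154340 + 9
13: 1697749 = 13·130596 + 1
17: 1697749 = 17·99867 + 10
19: 1697749 = 19·89355 + 4
23: 1697749 = 23·73815 + 4
29: 1697749 = 29·58543 + 2
31: 1697749 = 31·54766 + 3
37: 1697749 = 37·45885 + 4
41: 1697749 = 41·41408 + 21
43: 1697749 = 43·39482 + 23
47: 1697749 = 47·36122 + 15
53: 1697749 = 53·32033

53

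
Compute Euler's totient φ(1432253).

1382400

Factor: 1432253 = 41 · 181 · 193.
φ(1432253) = (41−1) · (181−1) · (193−1) = 40 · 180 · 192 = 1382400.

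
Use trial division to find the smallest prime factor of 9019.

29

9019 is odd.
Digit sum 19, not divisible by 3.
Ends in 9: not divisible by 5.
7: 9019 = 7·1288 + 3
11: 9019 = 11·819 + 10
13: 9019 = 13·693 + 10
17: 9019 = 17·530 + 9
19: 9019 = 19·474 + 13
23: 9019 = 23·392 + 3
29: 9019 = 29·311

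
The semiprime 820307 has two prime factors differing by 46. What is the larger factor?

Since p = q + 46, we have 820307 = q(q + 46), so q² + 46q − 820307 = 0.
Discriminant: 46² + 4·820307 = 2116 + 3281228 = 3283344; √3283344 = 1812.
q = (−46 + 1812)/2 = 883, and p = q + 46 = 929.
Check: 883 · 929 = 820307.

929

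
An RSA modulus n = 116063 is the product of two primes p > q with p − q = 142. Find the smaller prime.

277

Since p = q + 142, we have 116063 = q(q + 142), so q² + 142q − 116063 = 0.
Discriminant: 142² + 4·116063 = 20164 + 464252 = 484416; √484416 = 696.
q = (−142 + 696)/2 = 277, and p = q + 142 = 419.
Check: 277 · 419 = 116063.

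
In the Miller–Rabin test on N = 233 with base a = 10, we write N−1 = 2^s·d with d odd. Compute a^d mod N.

12

233 − 1 = 232 = 2^3 · 29, so d = 29.
10^1 ≡ 10 (mod 233)
10^2 ≡ 10^2 = 100 ≡ 100 (mod 233)
10^4 ≡ 100^2 = 10000 ≡ 214 (mod 233)
10^8 ≡ 214^2 = 45796 ≡ 128 (mod 233)
10^16 ≡ 128^2 = 16384 ≡ 74 (mod 233)
29 = 16 + 8 + 4 + 1 in binary powers of 2.
So 10^29 ≡ 74 · 128 · 214 · 10 ≡ 12 (mod 233).
Squaring chain: 12 → 144 → 232; reaches −1, so base 10 does not prove 233 composite.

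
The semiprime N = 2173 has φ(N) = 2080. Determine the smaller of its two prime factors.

41

φ(n) = (p−1)(q−1) = n − (p+q) + 1, so p + q = 2173 − 2080 + 1 = 94.
p and q are the roots of t² − 94t + 2173 = 0.
Discriminant: 94² − 4·2173 = 8836 − 8692 = 144; √144 = 12.
q = (94 − 12)/2 = 41, p = (94 + 12)/2 = 53.
Check: 41 · 53 = 2173.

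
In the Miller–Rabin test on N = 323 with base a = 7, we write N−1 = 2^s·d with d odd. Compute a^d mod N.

323 − 1 = 322 = 2^1 · 161, so d = 161.
7^1 ≡ 7 (mod 323)
7^2 ≡ 7^2 = 49 ≡ 49 (mod 323)
7^4 ≡ 49^2 = 2401 ≡ 140 (mod 323)
7^8 ≡ 140^2 = 19600 ≡ 220 (mod 323)
7^16 ≡ 220^2 = 48400 ≡ 273 (mod 323)
7^32 ≡ 273^2 = 74529 ≡ 239 (mod 323)
7^64 ≡ 239^2 = 57121 ≡ 273 (mod 323)
7^128 ≡ 273^2 = 74529 ≡ 239 (mod 323)
161 = 128 + 32 + 1 in binary powers of 2.
So 7^161 ≡ 239 · 239 · 7 ≡ 296 (mod 323).
Squaring chain: 296; never reaches −1, so base 7 is a Miller–Rabin witness that 323 is composite.

296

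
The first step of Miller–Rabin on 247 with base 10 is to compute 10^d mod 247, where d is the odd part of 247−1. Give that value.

247 − 1 = 246 = 2^1 · 123, so d = 123.
10^1 ≡ 10 (mod 247)
10^2 ≡ 10^2 = 100 ≡ 100 (mod 247)
10^4 ≡ 100^2 = 10000 ≡ 120 (mod 247)
10^8 ≡ 120^2 = 14400 ≡ 74 (mod 247)
10^16 ≡ 74^2 = 5476 ≡ 42 (mod 247)
10^32 ≡ 42^2 = 1764 ≡ 35 (mod 247)
10^64 ≡ 35^2 = 1225 ≡ 237 (mod 247)
123 = 64 + 32 + 16 + 8 + 2 + 1 in binary powers of 2.
So 10^123 ≡ 237 · 35 · 42 · 74 · 100 · 10 ≡ 103 (mod 247).
Squaring chain: 103; never reaches −1, so base 10 is a Miller–Rabin witness that 247 is composite.

103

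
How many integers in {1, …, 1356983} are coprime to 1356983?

Factor: 1356983 = 79 · 89 · 193.
φ(1356983) = (79−1) · (89−1) · (193−1) = 78 · 88 · 192 = 1317888.

1317888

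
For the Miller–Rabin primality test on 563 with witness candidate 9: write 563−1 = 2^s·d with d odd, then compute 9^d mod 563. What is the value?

563 − 1 = 562 = 2^1 · 281, so d = 281.
9^1 ≡ 9 (mod 563)
9^2 ≡ 9^2 = 81 ≡ 81 (mod 563)
9^4 ≡ 81^2 = 6561 ≡ 368 (mod 563)
9^8 ≡ 368^2 = 135424 ≡ 304 (mod 563)
9^16 ≡ 304^2 = 92416 ≡ 84 (mod 563)
9^32 ≡ 84^2 = 7056 ≡ 300 (mod 563)
9^64 ≡ 300^2 = 90000 ≡ 483 (mod 563)
9^128 ≡ 483^2 = 233289 ≡ 207 (mod 563)
9^256 ≡ 207^2 = 42849 ≡ 61 (mod 563)
281 = 256 + 16 + 8 + 1 in binary powers of 2.
So 9^281 ≡ 61 · 84 · 304 · 9 ≡ 1 (mod 563).
Since 9^d ≡ 1 (mod 563), base 9 does not prove 563 composite.

1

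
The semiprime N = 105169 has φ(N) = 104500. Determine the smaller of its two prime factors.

251

φ(n) = (p−1)(q−1) = n − (p+q) + 1, so p + q = 105169 − 104500 + 1 = 670.
p and q are the roots of t² − 670t + 105169 = 0.
Discriminant: 670² − 4·105169 = 448900 − 420676 = 28224; √28224 = 168.
q = (670 − 168)/2 = 251, p = (670 + 168)/2 = 419.
Check: 251 · 419 = 105169.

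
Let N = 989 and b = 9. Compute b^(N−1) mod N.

9^1 ≡ 9 (mod 989)
9^2 ≡ 9^2 = 81 ≡ 81 (mod 989)
9^4 ≡ 81^2 = 6561 ≡ 627 (mod 989)
9^8 ≡ 627^2 = 393129 ≡ 496 (mod 989)
9^16 ≡ 496^2 = 246016 ≡ 744 (mod 989)
9^32 ≡ 744^2 = 553536 ≡ 685 (mod 989)
9^64 ≡ 685^2 = 469225 ≡ 439 (mod 989)
9^128 ≡ 439^2 = 192721 ≡ 855 (mod 989)
9^256 ≡ 855^2 = 731025 ≡ 154 (mod 989)
9^512 ≡ 154^2 = 23716 ≡ 969 (mod 989)
988 = 512 + 256 + 128 + 64 + 16 + 8 + 4 in binary powers of 2.
So 9^988 ≡ 969 · 154 · 855 · 439 · 744 · 496 · 627 ≡ 439 (mod 989).
Since 439 ≠ 1, base 9 is a Fermat witness: 989 is composite.

439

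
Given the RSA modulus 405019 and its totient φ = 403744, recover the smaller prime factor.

593

φ(n) = (p−1)(q−1) = n − (p+q) + 1, so p + q = 405019 − 403744 + 1 = 1276.
p and q are the roots of t² − 1276t + 405019 = 0.
Discriminant: 1276² − 4·405019 = 1628176 − 1620076 = 8100; √8100 = 90.
q = (1276 − 90)/2 = 593, p = (1276 + 90)/2 = 683.
Check: 593 · 683 = 405019.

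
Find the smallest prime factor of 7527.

3

7527 is odd.
Digit sum 21, divisible by 3.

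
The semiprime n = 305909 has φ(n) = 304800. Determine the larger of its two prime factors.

601

φ(n) = (p−1)(q−1) = n − (p+q) + 1, so p + q = 305909 − 304800 + 1 = 1110.
p and q are the roots of t² − 1110t + 305909 = 0.
Discriminant: 1110² − 4·305909 = 1232100 − 1223636 = 8464; √8464 = 92.
q = (1110 − 92)/2 = 509, p = (1110 + 92)/2 = 601.
Check: 509 · 601 = 305909.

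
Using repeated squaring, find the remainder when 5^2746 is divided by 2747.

5^1 ≡ 5 (mod 2747)
5^2 ≡ 5^2 = 25 ≡ 25 (mod 2747)
5^4 ≡ 25^2 = 625 ≡ 625 (mod 2747)
5^8 ≡ 625^2 = 390625 ≡ 551 (mod 2747)
5^16 ≡ 551^2 = 303601 ≡ 1431 (mod 2747)
5^32 ≡ 1431^2 = 2047761 ≡ 1246 (mod 2747)
5^64 ≡ 1246^2 = 1552516 ≡ 461 (mod 2747)
5^128 ≡ 461^2 = 212521 ≡ 1002 (mod 2747)
5^256 ≡ 1002^2 = 1004004 ≡ 1349 (mod 2747)
5^512 ≡ 1349^2 = 1819801 ≡ 1287 (mod 2747)
5^1024 ≡ 1287^2 = 1656369 ≡ 2675 (mod 2747)
5^2048 ≡ 2675^2 = 7155625 ≡ 2437 (mod 2747)
2746 = 2048 + 512 + 128 + 32 + 16 + 8 + 2 in binary powers of 2.
So 5^2746 ≡ 2437 · 1287 · 1002 · 1246 · 1431 · 551 · 25 ≡ 332 (mod 2747).
Since 332 ≠ 1, base 5 is a Fermat witness: 2747 is composite.

332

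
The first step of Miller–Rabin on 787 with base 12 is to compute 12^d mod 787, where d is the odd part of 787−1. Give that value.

787 − 1 = 786 = 2^1 · 393, so d = 393.
12^1 ≡ 12 (mod 787)
12^2 ≡ 12^2 = 144 ≡ 144 (mod 787)
12^4 ≡ 144^2 = 20736 ≡ 274 (mod 787)
12^8 ≡ 274^2 = 75076 ≡ 311 (mod 787)
12^16 ≡ 311^2 = 96721 ≡ 707 (mod 787)
12^32 ≡ 707^2 = 499849 ≡ 104 (mod 787)
12^64 ≡ 104^2 = 10816 ≡ 585 (mod 787)
12^128 ≡ 585^2 = 342225 ≡ 667 (mod 787)
12^256 ≡ 667^2 = 444889 ≡ 234 (mod 787)
393 = 256 + 128 + 8 + 1 in binary powers of 2.
So 12^393 ≡ 234 · 667 · 311 · 12 ≡ 786 (mod 787).
Since 12^d ≡ 786 (mod 787), base 12 does not prove 787 composite.

786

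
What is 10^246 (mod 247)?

10^1 ≡ 10 (mod 247)
10^2 ≡ 10^2 = 100 ≡ 100 (mod 247)
10^4 ≡ 100^2 = 10000 ≡ 120 (mod 247)
10^8 ≡ 120^2 = 14400 ≡ 74 (mod 247)
10^16 ≡ 74^2 = 5476 ≡ 42 (mod 247)
10^32 ≡ 42^2 = 1764 ≡ 35 (mod 247)
10^64 ≡ 35^2 = 1225 ≡ 237 (mod 247)
10^128 ≡ 237^2 = 56169 ≡ 100 (mod 247)
246 = 128 + 64 + 32 + 16 + 4 + 2 in binary powers of 2.
So 10^246 ≡ 100 · 237 · 35 · 42 · 120 · 100 ≡ 235 (mod 247).
Since 235 ≠ 1, base 10 is a Fermat witness: 247 is composite.

235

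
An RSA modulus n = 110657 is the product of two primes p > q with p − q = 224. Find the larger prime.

463

Since p = q + 224, we have 110657 = q(q + 224), so q² + 224q − 110657 = 0.
Discriminant: 224² + 4·110657 = 50176 + 442628 = 492804; √492804 = 702.
q = (−224 + 702)/2 = 239, and p = q + 224 = 463.
Check: 239 · 463 = 110657.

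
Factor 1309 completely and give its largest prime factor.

1309 = 7 · 187
187 = 11 · 17
17 is prime.
So 1309 = 7 · 11 · 17; the largest prime factor is 17.

17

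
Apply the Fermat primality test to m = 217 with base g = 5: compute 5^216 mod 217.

5^1 ≡ 5 (mod 217)
5^2 ≡ 5^2 = 25 ≡ 25 (mod 217)
5^4 ≡ 25^2 = 625 ≡ 191 (mod 217)
5^8 ≡ 191^2 = 36481 ≡ 25 (mod 217)
5^16 ≡ 25^2 = 625 ≡ 191 (mod 217)
5^32 ≡ 191^2 = 36481 ≡ 25 (mod 217)
5^64 ≡ 25^2 = 625 ≡ 191 (mod 217)
5^128 ≡ 191^2 = 36481 ≡ 25 (mod 217)
216 = 128 + 64 + 16 + 8 in binary powers of 2.
So 5^216 ≡ 25 · 191 · 191 · 25 ≡ 1 (mod 217).
Since the result is 1, base 5 gives no evidence that 217 is composite.

1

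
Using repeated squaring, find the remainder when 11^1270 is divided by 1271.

811

11^1 ≡ 11 (mod 1271)
11^2 ≡ 11^2 = 121 ≡ 121 (mod 1271)
11^4 ≡ 121^2 = 14641 ≡ 660 (mod 1271)
11^8 ≡ 660^2 = 435600 ≡ 918 (mod 1271)
11^16 ≡ 918^2 = 842724 ≡ 51 (mod 1271)
11^32 ≡ 51^2 = 2601 ≡ 59 (mod 1271)
11^64 ≡ 59^2 = 3481 ≡ 939 (mod 1271)
11^128 ≡ 939^2 = 881721 ≡ 918 (mod 1271)
11^256 ≡ 918^2 = 842724 ≡ 51 (mod 1271)
11^512 ≡ 51^2 = 2601 ≡ 59 (mod 1271)
11^1024 ≡ 59^2 = 3481 ≡ 939 (mod 1271)
1270 = 1024 + 128 + 64 + 32 + 16 + 4 + 2 in binary powers of 2.
So 11^1270 ≡ 939 · 918 · 939 · 59 · 51 · 660 · 121 ≡ 811 (mod 1271).
Since 811 ≠ 1, base 11 is a Fermat witness: 1271 is composite.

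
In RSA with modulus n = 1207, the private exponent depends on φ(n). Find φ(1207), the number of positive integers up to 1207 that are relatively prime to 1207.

Factor: 1207 = 17 · 71.
φ(1207) = (17−1) · (71−1) = 16 · 70 = 1120.

1120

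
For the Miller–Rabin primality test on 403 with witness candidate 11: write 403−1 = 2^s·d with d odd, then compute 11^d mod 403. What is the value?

151

403 − 1 = 402 = 2^1 · 201, so d = 201.
11^1 ≡ 11 (mod 403)
11^2 ≡ 11^2 = 121 ≡ 121 (mod 403)
11^4 ≡ 121^2 = 14641 ≡ 133 (mod 403)
11^8 ≡ 133^2 = 17689 ≡ 360 (mod 403)
11^16 ≡ 360^2 = 129600 ≡ 237 (mod 403)
11^32 ≡ 237^2 = 56169 ≡ 152 (mod 403)
11^64 ≡ 152^2 = 23104 ≡ 133 (mod 403)
11^128 ≡ 133^2 = 17689 ≡ 360 (mod 403)
201 = 128 + 64 + 8 + 1 in binary powers of 2.
So 11^201 ≡ 360 · 133 · 360 · 11 ≡ 151 (mod 403).
Squaring chain: 151; never reaches −1, so base 11 is a Miller–Rabin witness that 403 is composite.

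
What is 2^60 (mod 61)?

2^1 ≡ 2 (mod 61)
2^2 ≡ 2^2 = 4 ≡ 4 (mod 61)
2^4 ≡ 4^2 = 16 ≡ 16 (mod 61)
2^8 ≡ 16^2 = 256 ≡ 12 (mod 61)
2^16 ≡ 12^2 = 144 ≡ 22 (mod 61)
2^32 ≡ 22^2 = 484 ≡ 57 (mod 61)
60 = 32 + 16 + 8 + 4 in binary powers of 2.
So 2^60 ≡ 57 · 22 · 12 · 16 ≡ 1 (mod 61).
Since the result is 1, base 2 gives no evidence that 61 is composite.

1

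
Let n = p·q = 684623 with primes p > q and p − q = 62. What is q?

Since p = q + 62, we have 684623 = q(q + 62), so q² + 62q − 684623 = 0.
Discriminant: 62² + 4·684623 = 3844 + 2738492 = 2742336; √2742336 = 1656.
q = (−62 + 1656)/2 = 797, and p = q + 62 = 859.
Check: 797 · 859 = 684623.

797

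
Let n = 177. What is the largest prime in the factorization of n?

59

177 = 3 · 59
59 is prime.
So 177 = 3 · 59; the largest prime factor is 59.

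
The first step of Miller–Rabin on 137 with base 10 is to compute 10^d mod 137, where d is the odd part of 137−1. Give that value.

137 − 1 = 136 = 2^3 · 17, so d = 17.
10^1 ≡ 10 (mod 137)
10^2 ≡ 10^2 = 100 ≡ 100 (mod 137)
10^4 ≡ 100^2 = 10000 ≡ 136 (mod 137)
10^8 ≡ 136^2 = 18496 ≡ 1 (mod 137)
10^16 ≡ 1^2 = 1 ≡ 1 (mod 137)
17 = 16 + 1 in binary powers of 2.
So 10^17 ≡ 1 · 10 ≡ 10 (mod 137).
Squaring chain: 10 → 100 → 136; reaches −1, so base 10 does not prove 137 composite.

10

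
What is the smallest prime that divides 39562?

39562 is even: 2 divides it.

2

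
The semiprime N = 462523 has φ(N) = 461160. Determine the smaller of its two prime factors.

631

φ(n) = (p−1)(q−1) = n − (p+q) + 1, so p + q = 462523 − 461160 + 1 = 1364.
p and q are the roots of t² − 1364t + 462523 = 0.
Discriminant: 1364² − 4·462523 = 1860496 − 1850092 = 10404; √10404 = 102.
q = (1364 − 102)/2 = 631, p = (1364 + 102)/2 = 733.
Check: 631 · 733 = 462523.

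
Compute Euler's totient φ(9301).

9100

Factor: 9301 = 71 · 131.
φ(9301) = (71−1) · (131−1) = 70 · 130 = 9100.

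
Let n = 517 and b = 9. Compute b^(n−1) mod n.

9^1 ≡ 9 (mod 517)
9^2 ≡ 9^2 = 81 ≡ 81 (mod 517)
9^4 ≡ 81^2 = 6561 ≡ 357 (mod 517)
9^8 ≡ 357^2 = 127449 ≡ 267 (mod 517)
9^16 ≡ 267^2 = 71289 ≡ 460 (mod 517)
9^32 ≡ 460^2 = 211600 ≡ 147 (mod 517)
9^64 ≡ 147^2 = 21609 ≡ 412 (mod 517)
9^128 ≡ 412^2 = 169744 ≡ 168 (mod 517)
9^256 ≡ 168^2 = 28224 ≡ 306 (mod 517)
9^512 ≡ 306^2 = 93636 ≡ 59 (mod 517)
516 = 512 + 4 in binary powers of 2.
So 9^516 ≡ 59 · 357 ≡ 383 (mod 517).
Since 383 ≠ 1, base 9 is a Fermat witness: 517 is composite.

383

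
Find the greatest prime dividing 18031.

18031 = 13 · 1387
1387 = 19 · 73
73 is prime.
So 18031 = 13 · 19 · 73; the largest prime factor is 73.

73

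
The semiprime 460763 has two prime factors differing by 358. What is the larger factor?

881

Since p = q + 358, we have 460763 = q(q + 358), so q² + 358q − 460763 = 0.
Discriminant: 358² + 4·460763 = 128164 + 1843052 = 1971216; √1971216 = 1404.
q = (−358 + 1404)/2 = 523, and p = q + 358 = 881.
Check: 523 · 881 = 460763.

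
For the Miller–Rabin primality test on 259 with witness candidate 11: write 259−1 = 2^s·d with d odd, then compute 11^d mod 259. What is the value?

36

259 − 1 = 258 = 2^1 · 129, so d = 129.
11^1 ≡ 11 (mod 259)
11^2 ≡ 11^2 = 121 ≡ 121 (mod 259)
11^4 ≡ 121^2 = 14641 ≡ 137 (mod 259)
11^8 ≡ 137^2 = 18769 ≡ 121 (mod 259)
11^16 ≡ 121^2 = 14641 ≡ 137 (mod 259)
11^32 ≡ 137^2 = 18769 ≡ 121 (mod 259)
11^64 ≡ 121^2 = 14641 ≡ 137 (mod 259)
11^128 ≡ 137^2 = 18769 ≡ 121 (mod 259)
129 = 128 + 1 in binary powers of 2.
So 11^129 ≡ 121 · 11 ≡ 36 (mod 259).
Squaring chain: 36; never reaches −1, so base 11 is a Miller–Rabin witness that 259 is composite.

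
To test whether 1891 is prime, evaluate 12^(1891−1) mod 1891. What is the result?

12^1 ≡ 12 (mod 1891)
12^2 ≡ 12^2 = 144 ≡ 144 (mod 1891)
12^4 ≡ 144^2 = 20736 ≡ 1826 (mod 1891)
12^8 ≡ 1826^2 = 3334276 ≡ 443 (mod 1891)
12^16 ≡ 443^2 = 196249 ≡ 1476 (mod 1891)
12^32 ≡ 1476^2 = 2178576 ≡ 144 (mod 1891)
12^64 ≡ 144^2 = 20736 ≡ 1826 (mod 1891)
12^128 ≡ 1826^2 = 3334276 ≡ 443 (mod 1891)
12^256 ≡ 443^2 = 196249 ≡ 1476 (mod 1891)
12^512 ≡ 1476^2 = 2178576 ≡ 144 (mod 1891)
12^1024 ≡ 144^2 = 20736 ≡ 1826 (mod 1891)
1890 = 1024 + 512 + 256 + 64 + 32 + 2 in binary powers of 2.
So 12^1890 ≡ 1826 · 144 · 1476 · 1826 · 144 · 144 ≡ 1 (mod 1891).
Since the result is 1, base 12 gives no evidence that 1891 is composite.

1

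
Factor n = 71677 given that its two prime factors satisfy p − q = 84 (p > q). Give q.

Since p = q + 84, we have 71677 = q(q + 84), so q² + 84q − 71677 = 0.
Discriminant: 84² + 4·71677 = 7056 + 286708 = 293764; √293764 = 542.
q = (−84 + 542)/2 = 229, and p = q + 84 = 313.
Check: 229 · 313 = 71677.

229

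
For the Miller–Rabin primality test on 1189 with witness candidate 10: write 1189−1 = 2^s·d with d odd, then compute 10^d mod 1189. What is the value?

1189 − 1 = 1188 = 2^2 · 297, so d = 297.
10^1 ≡ 10 (mod 1189)
10^2 ≡ 10^2 = 100 ≡ 100 (mod 1189)
10^4 ≡ 100^2 = 10000 ≡ 488 (mod 1189)
10^8 ≡ 488^2 = 238144 ≡ 344 (mod 1189)
10^16 ≡ 344^2 = 118336 ≡ 625 (mod 1189)
10^32 ≡ 625^2 = 390625 ≡ 633 (mod 1189)
10^64 ≡ 633^2 = 400689 ≡ 1185 (mod 1189)
10^128 ≡ 1185^2 = 1404225 ≡ 16 (mod 1189)
10^256 ≡ 16^2 = 256 ≡ 256 (mod 1189)
297 = 256 + 32 + 8 + 1 in binary powers of 2.
So 10^297 ≡ 256 · 633 · 344 · 10 ≡ 305 (mod 1189).
Squaring chain: 305 → 283; never reaches −1, so base 10 is a Miller–Rabin witness that 1189 is composite.

305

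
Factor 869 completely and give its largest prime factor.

869 = 11 · 79
79 is prime.
So 869 = 11 · 79; the largest prime factor is 79.

79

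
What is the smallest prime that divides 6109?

41

6109 is odd.
Digit sum 16, not divisible by 3.
Ends in 9: not divisible by 5.
7: 6109 = 7·872 + 5
11: 6109 = 11·555 + 4
13: 6109 = 13·469 + 12
17: 6109 = 17·359 + 6
19: 6109 = 19·321 + 10
23: 6109 = 23·265 + 14
29: 6109 = 29·210 + 19
31: 6109 = 31·197 + 2
37: 6109 = 37·165 + 4
41: 6109 = 41·149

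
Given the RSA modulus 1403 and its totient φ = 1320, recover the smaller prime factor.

23

φ(n) = (p−1)(q−1) = n − (p+q) + 1, so p + q = 1403 − 1320 + 1 = 84.
p and q are the roots of t² − 84t + 1403 = 0.
Discriminant: 84² − 4·1403 = 7056 − 5612 = 1444; √1444 = 38.
q = (84 − 38)/2 = 23, p = (84 + 38)/2 = 61.
Check: 23 · 61 = 1403.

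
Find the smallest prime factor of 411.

411 is odd.
Digit sum 6, divisible by 3.

3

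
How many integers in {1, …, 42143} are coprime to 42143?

38016

Factor: 42143 = 17 · 37 · 67.
φ(42143) = (17−1) · (37−1) · (67−1) = 16 · 36 · 66 = 38016.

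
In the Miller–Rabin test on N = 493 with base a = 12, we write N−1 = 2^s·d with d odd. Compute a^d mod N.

278

493 − 1 = 492 = 2^2 · 123, so d = 123.
12^1 ≡ 12 (mod 493)
12^2 ≡ 12^2 = 144 ≡ 144 (mod 493)
12^4 ≡ 144^2 = 20736 ≡ 30 (mod 493)
12^8 ≡ 30^2 = 900 ≡ 407 (mod 493)
12^16 ≡ 407^2 = 165649 ≡ 1 (mod 493)
12^32 ≡ 1^2 = 1 ≡ 1 (mod 493)
12^64 ≡ 1^2 = 1 ≡ 1 (mod 493)
123 = 64 + 32 + 16 + 8 + 2 + 1 in binary powers of 2.
So 12^123 ≡ 1 · 1 · 1 · 407 · 144 · 12 ≡ 278 (mod 493).
Squaring chain: 278 → 376; never reaches −1, so base 12 is a Miller–Rabin witness that 493 is composite.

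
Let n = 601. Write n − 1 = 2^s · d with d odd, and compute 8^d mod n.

601 − 1 = 600 = 2^3 · 75, so d = 75.
8^1 ≡ 8 (mod 601)
8^2 ≡ 8^2 = 64 ≡ 64 (mod 601)
8^4 ≡ 64^2 = 4096 ≡ 490 (mod 601)
8^8 ≡ 490^2 = 240100 ≡ 301 (mod 601)
8^16 ≡ 301^2 = 90601 ≡ 451 (mod 601)
8^32 ≡ 451^2 = 203401 ≡ 263 (mod 601)
8^64 ≡ 263^2 = 69169 ≡ 54 (mod 601)
75 = 64 + 8 + 2 + 1 in binary powers of 2.
So 8^75 ≡ 54 · 301 · 64 · 8 ≡ 1 (mod 601).
Since 8^d ≡ 1 (mod 601), base 8 does not prove 601 composite.

1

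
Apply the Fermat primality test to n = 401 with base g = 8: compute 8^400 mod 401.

1

8^1 ≡ 8 (mod 401)
8^2 ≡ 8^2 = 64 ≡ 64 (mod 401)
8^4 ≡ 64^2 = 4096 ≡ 86 (mod 401)
8^8 ≡ 86^2 = 7396 ≡ 178 (mod 401)
8^16 ≡ 178^2 = 31684 ≡ 5 (mod 401)
8^32 ≡ 5^2 = 25 ≡ 25 (mod 401)
8^64 ≡ 25^2 = 625 ≡ 224 (mod 401)
8^128 ≡ 224^2 = 50176 ≡ 51 (mod 401)
8^256 ≡ 51^2 = 2601 ≡ 195 (mod 401)
400 = 256 + 128 + 16 in binary powers of 2.
So 8^400 ≡ 195 · 51 · 5 ≡ 1 (mod 401).
Since the result is 1, base 8 gives no evidence that 401 is composite.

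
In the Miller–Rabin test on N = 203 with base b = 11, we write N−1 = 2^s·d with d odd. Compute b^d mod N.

177

203 − 1 = 202 = 2^1 · 101, so d = 101.
11^1 ≡ 11 (mod 203)
11^2 ≡ 11^2 = 121 ≡ 121 (mod 203)
11^4 ≡ 121^2 = 14641 ≡ 25 (mod 203)
11^8 ≡ 25^2 = 625 ≡ 16 (mod 203)
11^16 ≡ 16^2 = 256 ≡ 53 (mod 203)
11^32 ≡ 53^2 = 2809 ≡ 170 (mod 203)
11^64 ≡ 170^2 = 28900 ≡ 74 (mod 203)
101 = 64 + 32 + 4 + 1 in binary powers of 2.
So 11^101 ≡ 74 · 170 · 25 · 11 ≡ 177 (mod 203).
Squaring chain: 177; never reaches −1, so base 11 is a Miller–Rabin witness that 203 is composite.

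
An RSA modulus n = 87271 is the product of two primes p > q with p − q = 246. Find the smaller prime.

Since p = q + 246, we have 87271 = q(q + 246), so q² + 246q − 87271 = 0.
Discriminant: 246² + 4·87271 = 60516 + 349084 = 409600; √409600 = 640.
q = (−246 + 640)/2 = 197, and p = q + 246 = 443.
Check: 197 · 443 = 87271.

197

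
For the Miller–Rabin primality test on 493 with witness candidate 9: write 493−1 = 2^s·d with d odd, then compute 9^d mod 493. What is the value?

457

493 − 1 = 492 = 2^2 · 123, so d = 123.
9^1 ≡ 9 (mod 493)
9^2 ≡ 9^2 = 81 ≡ 81 (mod 493)
9^4 ≡ 81^2 = 6561 ≡ 152 (mod 493)
9^8 ≡ 152^2 = 23104 ≡ 426 (mod 493)
9^16 ≡ 426^2 = 181476 ≡ 52 (mod 493)
9^32 ≡ 52^2 = 2704 ≡ 239 (mod 493)
9^64 ≡ 239^2 = 57121 ≡ 426 (mod 493)
123 = 64 + 32 + 16 + 8 + 2 + 1 in binary powers of 2.
So 9^123 ≡ 426 · 239 · 52 · 426 · 81 · 9 ≡ 457 (mod 493).
Squaring chain: 457 → 310; never reaches −1, so base 9 is a Miller–Rabin witness that 493 is composite.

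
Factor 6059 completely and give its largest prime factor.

83

6059 = 73 · 83
83 is prime.
So 6059 = 73 · 83; the largest prime factor is 83.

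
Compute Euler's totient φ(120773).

112288

Factor: 120773 = 23 · 59 · 89.
φ(120773) = (23−1) · (59−1) · (89−1) = 22 · 58 · 88 = 112288.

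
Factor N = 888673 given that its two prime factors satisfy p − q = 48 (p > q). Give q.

Since p = q + 48, we have 888673 = q(q + 48), so q² + 48q − 888673 = 0.
Discriminant: 48² + 4·888673 = 2304 + 3554692 = 3556996; √3556996 = 1886.
q = (−48 + 1886)/2 = 919, and p = q + 48 = 967.
Check: 919 · 967 = 888673.

919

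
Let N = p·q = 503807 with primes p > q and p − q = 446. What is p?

967

Since p = q + 446, we have 503807 = q(q + 446), so q² + 446q − 503807 = 0.
Discriminant: 446² + 4·503807 = 198916 + 2015228 = 2214144; √2214144 = 1488.
q = (−446 + 1488)/2 = 521, and p = q + 446 = 967.
Check: 521 · 967 = 503807.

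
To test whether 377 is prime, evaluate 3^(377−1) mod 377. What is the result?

16

3^1 ≡ 3 (mod 377)
3^2 ≡ 3^2 = 9 ≡ 9 (mod 377)
3^4 ≡ 9^2 = 81 ≡ 81 (mod 377)
3^8 ≡ 81^2 = 6561 ≡ 152 (mod 377)
3^16 ≡ 152^2 = 23104 ≡ 107 (mod 377)
3^32 ≡ 107^2 = 11449 ≡ 139 (mod 377)
3^64 ≡ 139^2 = 19321 ≡ 94 (mod 377)
3^128 ≡ 94^2 = 8836 ≡ 165 (mod 377)
3^256 ≡ 165^2 = 27225 ≡ 81 (mod 377)
376 = 256 + 64 + 32 + 16 + 8 in binary powers of 2.
So 3^376 ≡ 81 · 94 · 139 · 107 · 152 ≡ 16 (mod 377).
Since 16 ≠ 1, base 3 is a Fermat witness: 377 is composite.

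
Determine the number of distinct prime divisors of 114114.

6

114114 = 2 · 57057
57057 = 3 · 19019
19019 = 7 · 2717
2717 = 11 · 247
247 = 13 · 19
114114 = 2 · 3 · 7 · 11 · 13 · 19, which has 6 distinct prime factors.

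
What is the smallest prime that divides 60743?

60743 is odd.
Digit sum 20, not divisible by 3.
Ends in 3: not divisible by 5.
7: 60743 = 7·8677 + 4
11: 60743 = 11·5522 + 1
13: 60743 = 13·4672 + 7
17: 60743 = 17·3573 + 2
19: 60743 = 19·3197

19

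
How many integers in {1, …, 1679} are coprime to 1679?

Factor: 1679 = 23 · 73.
φ(1679) = (23−1) · (73−1) = 22 · 72 = 1584.

1584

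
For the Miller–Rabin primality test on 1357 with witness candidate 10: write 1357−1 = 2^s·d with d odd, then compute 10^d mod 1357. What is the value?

1357 − 1 = 1356 = 2^2 · 339, so d = 339.
10^1 ≡ 10 (mod 1357)
10^2 ≡ 10^2 = 100 ≡ 100 (mod 1357)
10^4 ≡ 100^2 = 10000 ≡ 501 (mod 1357)
10^8 ≡ 501^2 = 251001 ≡ 1313 (mod 1357)
10^16 ≡ 1313^2 = 1723969 ≡ 579 (mod 1357)
10^32 ≡ 579^2 = 335241 ≡ 62 (mod 1357)
10^64 ≡ 62^2 = 3844 ≡ 1130 (mod 1357)
10^128 ≡ 1130^2 = 1276900 ≡ 1320 (mod 1357)
10^256 ≡ 1320^2 = 1742400 ≡ 12 (mod 1357)
339 = 256 + 64 + 16 + 2 + 1 in binary powers of 2.
So 10^339 ≡ 12 · 1130 · 579 · 100 · 10 ≡ 319 (mod 1357).
Squaring chain: 319 → 1343; never reaches −1, so base 10 is a Miller–Rabin witness that 1357 is composite.

319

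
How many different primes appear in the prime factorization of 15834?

5

15834 = 2 · 7917
7917 = 3 · 2639
2639 = 7 · 377
377 = 13 · 29
15834 = 2 · 3 · 7 · 13 · 29, which has 5 distinct prime factors.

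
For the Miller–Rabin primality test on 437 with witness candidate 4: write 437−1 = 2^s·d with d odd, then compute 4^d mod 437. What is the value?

437 − 1 = 436 = 2^2 · 109, so d = 109.
4^1 ≡ 4 (mod 437)
4^2 ≡ 4^2 = 16 ≡ 16 (mod 437)
4^4 ≡ 16^2 = 256 ≡ 256 (mod 437)
4^8 ≡ 256^2 = 65536 ≡ 423 (mod 437)
4^16 ≡ 423^2 = 178929 ≡ 196 (mod 437)
4^32 ≡ 196^2 = 38416 ≡ 397 (mod 437)
4^64 ≡ 397^2 = 157609 ≡ 289 (mod 437)
109 = 64 + 32 + 8 + 4 + 1 in binary powers of 2.
So 4^109 ≡ 289 · 397 · 423 · 256 · 4 ≡ 213 (mod 437).
Squaring chain: 213 → 358; never reaches −1, so base 4 is a Miller–Rabin witness that 437 is composite.

213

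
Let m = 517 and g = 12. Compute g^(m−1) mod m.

243

12^1 ≡ 12 (mod 517)
12^2 ≡ 12^2 = 144 ≡ 144 (mod 517)
12^4 ≡ 144^2 = 20736 ≡ 56 (mod 517)
12^8 ≡ 56^2 = 3136 ≡ 34 (mod 517)
12^16 ≡ 34^2 = 1156 ≡ 122 (mod 517)
12^32 ≡ 122^2 = 14884 ≡ 408 (mod 517)
12^64 ≡ 408^2 = 166464 ≡ 507 (mod 517)
12^128 ≡ 507^2 = 257049 ≡ 100 (mod 517)
12^256 ≡ 100^2 = 10000 ≡ 177 (mod 517)
12^512 ≡ 177^2 = 31329 ≡ 309 (mod 517)
516 = 512 + 4 in binary powers of 2.
So 12^516 ≡ 309 · 56 ≡ 243 (mod 517).
Since 243 ≠ 1, base 12 is a Fermat witness: 517 is composite.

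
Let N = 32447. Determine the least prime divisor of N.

71

32447 is odd.
Digit sum 20, not divisible by 3.
Ends in 7: not divisible by 5.
7: 32447 = 7·4635 + 2
11: 32447 = 11·2949 + 8
13: 32447 = 13·2495 + 12
17: 32447 = 17·1908 + 11
19: 32447 = 19·1707 + 14
23: 32447 = 23·1410 + 17
29: 32447 = 29·1118 + 25
31: 32447 = 31·1046 + 21
37: 32447 = 37·876 + 35
41: 32447 = 41·791 + 16
43: 32447 = 43·754 + 25
47: 32447 = 47·690 + 17
53: 32447 = 53·612 + 11
59: 32447 = 59·549 + 56
61: 32447 = 61·531 + 56
67: 32447 = 67·484 + 19
71: 32447 = 71·457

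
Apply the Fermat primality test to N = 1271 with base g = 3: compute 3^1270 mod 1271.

3^1 ≡ 3 (mod 1271)
3^2 ≡ 3^2 = 9 ≡ 9 (mod 1271)
3^4 ≡ 9^2 = 81 ≡ 81 (mod 1271)
3^8 ≡ 81^2 = 6561 ≡ 206 (mod 1271)
3^16 ≡ 206^2 = 42436 ≡ 493 (mod 1271)
3^32 ≡ 493^2 = 243049 ≡ 288 (mod 1271)
3^64 ≡ 288^2 = 82944 ≡ 329 (mod 1271)
3^128 ≡ 329^2 = 108241 ≡ 206 (mod 1271)
3^256 ≡ 206^2 = 42436 ≡ 493 (mod 1271)
3^512 ≡ 493^2 = 243049 ≡ 288 (mod 1271)
3^1024 ≡ 288^2 = 82944 ≡ 329 (mod 1271)
1270 = 1024 + 128 + 64 + 32 + 16 + 4 + 2 in binary powers of 2.
So 3^1270 ≡ 329 · 206 · 329 · 288 · 493 · 81 · 9 ≡ 893 (mod 1271).
Since 893 ≠ 1, base 3 is a Fermat witness: 1271 is composite.

893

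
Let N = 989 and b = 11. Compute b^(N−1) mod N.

11^1 ≡ 11 (mod 989)
11^2 ≡ 11^2 = 121 ≡ 121 (mod 989)
11^4 ≡ 121^2 = 14641 ≡ 795 (mod 989)
11^8 ≡ 795^2 = 632025 ≡ 54 (mod 989)
11^16 ≡ 54^2 = 2916 ≡ 938 (mod 989)
11^32 ≡ 938^2 = 879844 ≡ 623 (mod 989)
11^64 ≡ 623^2 = 388129 ≡ 441 (mod 989)
11^128 ≡ 441^2 = 194481 ≡ 637 (mod 989)
11^256 ≡ 637^2 = 405769 ≡ 279 (mod 989)
11^512 ≡ 279^2 = 77841 ≡ 699 (mod 989)
988 = 512 + 256 + 128 + 64 + 16 + 8 + 4 in binary powers of 2.
So 11^988 ≡ 699 · 279 · 637 · 441 · 938 · 54 · 795 ≡ 441 (mod 989).
Since 441 ≠ 1, base 11 is a Fermat witness: 989 is composite.

441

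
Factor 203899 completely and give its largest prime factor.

203899 = 29 · 7031
7031 = 79 · 89
89 is prime.
So 203899 = 29 · 79 · 89; the largest prime factor is 89.

89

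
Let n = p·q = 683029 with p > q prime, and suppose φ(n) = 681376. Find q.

797

φ(n) = (p−1)(q−1) = n − (p+q) + 1, so p + q = 683029 − 681376 + 1 = 1654.
p and q are the roots of t² − 1654t + 683029 = 0.
Discriminant: 1654² − 4·683029 = 2735716 − 2732116 = 3600; √3600 = 60.
q = (1654 − 60)/2 = 797, p = (1654 + 60)/2 = 857.
Check: 797 · 857 = 683029.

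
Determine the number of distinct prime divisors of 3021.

3

3021 = 3 · 1007
1007 = 19 · 53
3021 = 3 · 19 · 53, which has 3 distinct prime factors.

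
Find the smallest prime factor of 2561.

2561 is odd.
Digit sum 14, not divisible by 3.
Ends in 1: not divisible by 5.
7: 2561 = 7·365 + 6
11: 2561 = 11·232 + 9
13: 2561 = 13·197

13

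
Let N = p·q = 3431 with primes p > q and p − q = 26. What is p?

Since p = q + 26, we have 3431 = q(q + 26), so q² + 26q − 3431 = 0.
Discriminant: 26² + 4·3431 = 676 + 13724 = 14400; √14400 = 120.
q = (−26 + 120)/2 = 47, and p = q + 26 = 73.
Check: 47 · 73 = 3431.

73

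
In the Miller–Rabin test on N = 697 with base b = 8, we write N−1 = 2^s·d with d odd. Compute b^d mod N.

697 − 1 = 696 = 2^3 · 87, so d = 87.
8^1 ≡ 8 (mod 697)
8^2 ≡ 8^2 = 64 ≡ 64 (mod 697)
8^4 ≡ 64^2 = 4096 ≡ 611 (mod 697)
8^8 ≡ 611^2 = 373321 ≡ 426 (mod 697)
8^16 ≡ 426^2 = 181476 ≡ 256 (mod 697)
8^32 ≡ 256^2 = 65536 ≡ 18 (mod 697)
8^64 ≡ 18^2 = 324 ≡ 324 (mod 697)
87 = 64 + 16 + 4 + 2 + 1 in binary powers of 2.
So 8^87 ≡ 324 · 256 · 611 · 64 · 8 ≡ 576 (mod 697).
Squaring chain: 576 → 4 → 16; never reaches −1, so base 8 is a Miller–Rabin witness that 697 is composite.

576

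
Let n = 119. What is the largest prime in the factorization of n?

17

119 = 7 · 17
17 is prime.
So 119 = 7 · 17; the largest prime factor is 17.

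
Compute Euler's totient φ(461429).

Factor: 461429 = 67 · 71 · 97.
φ(461429) = (67−1) · (71−1) · (97−1) = 66 · 70 · 96 = 443520.

443520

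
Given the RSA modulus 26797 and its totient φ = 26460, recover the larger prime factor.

φ(n) = (p−1)(q−1) = n − (p+q) + 1, so p + q = 26797 − 26460 + 1 = 338.
p and q are the roots of t² − 338t + 26797 = 0.
Discriminant: 338² − 4·26797 = 114244 − 107188 = 7056; √7056 = 84.
q = (338 − 84)/2 = 127, p = (338 + 84)/2 = 211.
Check: 127 · 211 = 26797.

211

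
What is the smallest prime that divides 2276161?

2276161 is odd.
Digit sum 25, not divisible by 3.
Ends in 1: not divisible by 5.
7: 2276161 = 7·325165 + 6
11: 2276161 = 11·206923 + 8
13: 2276161 = 13·175089 + 4
17: 2276161 = 17·133891 + 14
19: 2276161 = 19·119797 + 18
23: 2276161 = 23·98963 + 12
29: 2276161 = 29·78488 + 9
31: 2276161 = 31·73424 + 17
37: 2276161 = 37·61517 + 32
41: 2276161 = 41·55516 + 5
43: 2276161 = 43·52933 + 42
47: 2276161 = 47·48428 + 45
53: 2276161 = 53·42946 + 23
59: 2276161 = 59·38579

59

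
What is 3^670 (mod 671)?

1

3^1 ≡ 3 (mod 671)
3^2 ≡ 3^2 = 9 ≡ 9 (mod 671)
3^4 ≡ 9^2 = 81 ≡ 81 (mod 671)
3^8 ≡ 81^2 = 6561 ≡ 522 (mod 671)
3^16 ≡ 522^2 = 272484 ≡ 58 (mod 671)
3^32 ≡ 58^2 = 3364 ≡ 9 (mod 671)
3^64 ≡ 9^2 = 81 ≡ 81 (mod 671)
3^128 ≡ 81^2 = 6561 ≡ 522 (mod 671)
3^256 ≡ 522^2 = 272484 ≡ 58 (mod 671)
3^512 ≡ 58^2 = 3364 ≡ 9 (mod 671)
670 = 512 + 128 + 16 + 8 + 4 + 2 in binary powers of 2.
So 3^670 ≡ 9 · 522 · 58 · 522 · 81 · 9 ≡ 1 (mod 671).
Since the result is 1, base 3 gives no evidence that 671 is composite.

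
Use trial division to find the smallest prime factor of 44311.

73

44311 is odd.
Digit sum 13, not divisible by 3.
Ends in 1: not divisible by 5.
7: 44311 = 7·6330 + 1
11: 44311 = 11·4028 + 3
13: 44311 = 13·3408 + 7
17: 44311 = 17·2606 + 9
19: 44311 = 19·2332 + 3
23: 44311 = 23·1926 + 13
29: 44311 = 29·1527 + 28
31: 44311 = 31·1429 + 12
37: 44311 = 37·1197 + 22
41: 44311 = 41·1080 + 31
43: 44311 = 43·1030 + 21
47: 44311 = 47·942 + 37
53: 44311 = 53·836 + 3
59: 44311 = 59·751 + 2
61: 44311 = 61·726 + 25
67: 44311 = 67·661 + 24
71: 44311 = 71·624 + 7
73: 44311 = 73·607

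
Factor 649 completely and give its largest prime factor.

649 = 11 · 59
59 is prime.
So 649 = 11 · 59; the largest prime factor is 59.

59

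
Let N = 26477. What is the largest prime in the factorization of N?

83

26477 = 11 · 2407
2407 = 29 · 83
83 is prime.
So 26477 = 11 · 29 · 83; the largest prime factor is 83.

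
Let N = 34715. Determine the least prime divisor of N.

5

34715 is odd.
Digit sum 20, not divisible by 3.
Ends in 5: divisible by 5.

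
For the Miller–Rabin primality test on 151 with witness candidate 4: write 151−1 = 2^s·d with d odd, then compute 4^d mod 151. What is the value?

151 − 1 = 150 = 2^1 · 75, so d = 75.
4^1 ≡ 4 (mod 151)
4^2 ≡ 4^2 = 16 ≡ 16 (mod 151)
4^4 ≡ 16^2 = 256 ≡ 105 (mod 151)
4^8 ≡ 105^2 = 11025 ≡ 2 (mod 151)
4^16 ≡ 2^2 = 4 ≡ 4 (mod 151)
4^32 ≡ 4^2 = 16 ≡ 16 (mod 151)
4^64 ≡ 16^2 = 256 ≡ 105 (mod 151)
75 = 64 + 8 + 2 + 1 in binary powers of 2.
So 4^75 ≡ 105 · 2 · 16 · 4 ≡ 1 (mod 151).
Since 4^d ≡ 1 (mod 151), base 4 does not prove 151 composite.

1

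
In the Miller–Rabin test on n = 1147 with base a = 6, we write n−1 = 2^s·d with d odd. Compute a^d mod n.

1147 − 1 = 1146 = 2^1 · 573, so d = 573.
6^1 ≡ 6 (mod 1147)
6^2 ≡ 6^2 = 36 ≡ 36 (mod 1147)
6^4 ≡ 36^2 = 1296 ≡ 149 (mod 1147)
6^8 ≡ 149^2 = 22201 ≡ 408 (mod 1147)
6^16 ≡ 408^2 = 166464 ≡ 149 (mod 1147)
6^32 ≡ 149^2 = 22201 ≡ 408 (mod 1147)
6^64 ≡ 408^2 = 166464 ≡ 149 (mod 1147)
6^128 ≡ 149^2 = 22201 ≡ 408 (mod 1147)
6^256 ≡ 408^2 = 166464 ≡ 149 (mod 1147)
6^512 ≡ 149^2 = 22201 ≡ 408 (mod 1147)
573 = 512 + 32 + 16 + 8 + 4 + 1 in binary powers of 2.
So 6^573 ≡ 408 · 408 · 149 · 408 · 149 · 6 ≡ 154 (mod 1147).
Squaring chain: 154; never reaches −1, so base 6 is a Miller–Rabin witness that 1147 is composite.

154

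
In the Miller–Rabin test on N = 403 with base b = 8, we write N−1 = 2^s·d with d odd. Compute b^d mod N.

8

403 − 1 = 402 = 2^1 · 201, so d = 201.
8^1 ≡ 8 (mod 403)
8^2 ≡ 8^2 = 64 ≡ 64 (mod 403)
8^4 ≡ 64^2 = 4096 ≡ 66 (mod 403)
8^8 ≡ 66^2 = 4356 ≡ 326 (mod 403)
8^16 ≡ 326^2 = 106276 ≡ 287 (mod 403)
8^32 ≡ 287^2 = 82369 ≡ 157 (mod 403)
8^64 ≡ 157^2 = 24649 ≡ 66 (mod 403)
8^128 ≡ 66^2 = 4356 ≡ 326 (mod 403)
201 = 128 + 64 + 8 + 1 in binary powers of 2.
So 8^201 ≡ 326 · 66 · 326 · 8 ≡ 8 (mod 403).
Squaring chain: 8; never reaches −1, so base 8 is a Miller–Rabin witness that 403 is composite.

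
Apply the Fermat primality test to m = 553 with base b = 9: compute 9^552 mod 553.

9^1 ≡ 9 (mod 553)
9^2 ≡ 9^2 = 81 ≡ 81 (mod 553)
9^4 ≡ 81^2 = 6561 ≡ 478 (mod 553)
9^8 ≡ 478^2 = 228484 ≡ 95 (mod 553)
9^16 ≡ 95^2 = 9025 ≡ 177 (mod 553)
9^32 ≡ 177^2 = 31329 ≡ 361 (mod 553)
9^64 ≡ 361^2 = 130321 ≡ 366 (mod 553)
9^128 ≡ 366^2 = 133956 ≡ 130 (mod 553)
9^256 ≡ 130^2 = 16900 ≡ 310 (mod 553)
9^512 ≡ 310^2 = 96100 ≡ 431 (mod 553)
552 = 512 + 32 + 8 in binary powers of 2.
So 9^552 ≡ 431 · 361 · 95 ≡ 8 (mod 553).
Since 8 ≠ 1, base 9 is a Fermat witness: 553 is composite.

8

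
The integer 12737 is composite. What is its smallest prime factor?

47

12737 is odd.
Digit sum 20, not divisible by 3.
Ends in 7: not divisible by 5.
7: 12737 = 7·1819 + 4
11: 12737 = 11·1157 + 10
13: 12737 = 13·979 + 10
17: 12737 = 17·749 + 4
19: 12737 = 19·670 + 7
23: 12737 = 23·553 + 18
29: 12737 = 29·439 + 6
31: 12737 = 31·410 + 27
37: 12737 = 37·344 + 9
41: 12737 = 41·310 + 27
43: 12737 = 43·296 + 9
47: 12737 = 47·271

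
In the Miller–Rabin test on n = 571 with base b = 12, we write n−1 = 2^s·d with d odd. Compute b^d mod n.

571 − 1 = 570 = 2^1 · 285, so d = 285.
12^1 ≡ 12 (mod 571)
12^2 ≡ 12^2 = 144 ≡ 144 (mod 571)
12^4 ≡ 144^2 = 20736 ≡ 180 (mod 571)
12^8 ≡ 180^2 = 32400 ≡ 424 (mod 571)
12^16 ≡ 424^2 = 179776 ≡ 482 (mod 571)
12^32 ≡ 482^2 = 232324 ≡ 498 (mod 571)
12^64 ≡ 498^2 = 248004 ≡ 190 (mod 571)
12^128 ≡ 190^2 = 36100 ≡ 127 (mod 571)
12^256 ≡ 127^2 = 16129 ≡ 141 (mod 571)
285 = 256 + 16 + 8 + 4 + 1 in binary powers of 2.
So 12^285 ≡ 141 · 482 · 424 · 180 · 12 ≡ 570 (mod 571).
Since 12^d ≡ 570 (mod 571), base 12 does not prove 571 composite.

570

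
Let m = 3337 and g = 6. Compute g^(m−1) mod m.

6^1 ≡ 6 (mod 3337)
6^2 ≡ 6^2 = 36 ≡ 36 (mod 3337)
6^4 ≡ 36^2 = 1296 ≡ 1296 (mod 3337)
6^8 ≡ 1296^2 = 1679616 ≡ 1105 (mod 3337)
6^16 ≡ 1105^2 = 1221025 ≡ 3020 (mod 3337)
6^32 ≡ 3020^2 = 9120400 ≡ 379 (mod 3337)
6^64 ≡ 379^2 = 143641 ≡ 150 (mod 3337)
6^128 ≡ 150^2 = 22500 ≡ 2478 (mod 3337)
6^256 ≡ 2478^2 = 6140484 ≡ 404 (mod 3337)
6^512 ≡ 404^2 = 163216 ≡ 3040 (mod 3337)
6^1024 ≡ 3040^2 = 9241600 ≡ 1447 (mod 3337)
6^2048 ≡ 1447^2 = 2093809 ≡ 1510 (mod 3337)
3336 = 2048 + 1024 + 256 + 8 in binary powers of 2.
So 6^3336 ≡ 1510 · 1447 · 404 · 1105 ≡ 617 (mod 3337).
Since 617 ≠ 1, base 6 is a Fermat witness: 3337 is composite.

617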